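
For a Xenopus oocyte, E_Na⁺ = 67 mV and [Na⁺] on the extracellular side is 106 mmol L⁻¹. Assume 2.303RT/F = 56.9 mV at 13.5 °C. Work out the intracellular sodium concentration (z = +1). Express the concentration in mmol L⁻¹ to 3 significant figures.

Nernst: E = (56.9/1) · log₁₀([out]/[in]), so log₁₀([out]/[in]) = 67.0 × 1 / 56.9 = 1.1775.
[out]/[in] = 10^(1.1775) = 15.05.
[in] = 106 / 15.05 = 7.044 mmol L⁻¹.

7.04 mmol L⁻¹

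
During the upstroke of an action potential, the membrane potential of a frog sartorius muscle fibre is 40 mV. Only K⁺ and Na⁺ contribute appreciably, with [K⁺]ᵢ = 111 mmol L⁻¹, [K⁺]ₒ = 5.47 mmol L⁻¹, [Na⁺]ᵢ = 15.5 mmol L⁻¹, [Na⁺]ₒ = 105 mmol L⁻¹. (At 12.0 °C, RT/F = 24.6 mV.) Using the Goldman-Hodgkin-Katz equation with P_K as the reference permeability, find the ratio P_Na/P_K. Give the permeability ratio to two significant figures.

21

Let α = P_Na/P_K. GHK: Vm = 24.6·ln[(Kₒ + α·Naₒ)/(Kᵢ + α·Naᵢ)].
e^(Vm/24.6) = e^(40.0/24.6) = 5.0836
So 5.0836·(Kᵢ + α·Naᵢ) = Kₒ + α·Naₒ → α = (5.0836·111.0 − 5.47) / (105.0 − 5.0836·15.5)
α = (564.3 − 5.47) / (105.0 − 78.8) = 558.8/26.2 = 21.32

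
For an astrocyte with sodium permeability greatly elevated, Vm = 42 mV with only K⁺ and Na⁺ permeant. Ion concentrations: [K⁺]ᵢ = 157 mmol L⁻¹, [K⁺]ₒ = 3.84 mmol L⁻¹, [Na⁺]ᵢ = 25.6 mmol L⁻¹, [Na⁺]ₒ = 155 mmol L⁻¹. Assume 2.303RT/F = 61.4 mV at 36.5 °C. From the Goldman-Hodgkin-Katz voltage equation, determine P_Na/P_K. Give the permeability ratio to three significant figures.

Let α = P_Na/P_K. GHK: Vm = 61.4·log₁₀[(Kₒ + α·Naₒ)/(Kᵢ + α·Naᵢ)].
10^(Vm/61.4) = 10^(42.0/61.4) = 4.831
So 4.831·(Kᵢ + α·Naᵢ) = Kₒ + α·Naₒ → α = (4.831·157.0 − 3.84) / (155.0 − 4.831·25.6)
α = (758.5 − 3.84) / (155.0 − 123.7) = 754.6/31.33 = 24.09

24.1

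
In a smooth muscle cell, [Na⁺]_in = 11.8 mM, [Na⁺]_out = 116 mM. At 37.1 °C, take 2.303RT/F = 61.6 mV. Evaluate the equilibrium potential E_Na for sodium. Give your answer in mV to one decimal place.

E = (61.6/z) · log₁₀([Na⁺]_out/[Na⁺]_in) with z = +1.
= (61.6/1) · log₁₀(116/11.8) = 61.60 · log₁₀(9.831)
= 61.60 · (0.9926) = 61.14 mV

61.1 mV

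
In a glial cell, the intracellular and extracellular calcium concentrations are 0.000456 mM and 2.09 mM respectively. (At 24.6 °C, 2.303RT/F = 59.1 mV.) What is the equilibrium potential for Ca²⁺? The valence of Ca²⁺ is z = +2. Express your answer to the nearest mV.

E = (59.1/z) · log₁₀([Ca²⁺]_out/[Ca²⁺]_in) with z = +2.
= (59.1/2) · log₁₀(2.09/0.000456) = 29.55 · log₁₀(4583)
= 29.55 · (3.6612) = 108.19 mV

108 mV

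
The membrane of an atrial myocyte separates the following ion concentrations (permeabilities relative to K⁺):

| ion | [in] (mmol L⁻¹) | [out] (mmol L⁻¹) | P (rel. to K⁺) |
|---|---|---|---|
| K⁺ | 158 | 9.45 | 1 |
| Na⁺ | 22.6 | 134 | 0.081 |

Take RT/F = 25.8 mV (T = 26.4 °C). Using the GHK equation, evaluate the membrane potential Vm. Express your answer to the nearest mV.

Vm = 25.8 · ln[(Σ P·[cation]ₒ + Σ P·[anion]ᵢ) / (Σ P·[cation]ᵢ + Σ P·[anion]ₒ)]
Numerator = 1×9.45 + 0.081×134 = 20.3
Denominator = 1×158 + 0.081×22.6 = 159.8
Vm = 25.8 · ln(0.12703) = 25.8 × (-2.0633) = -53.23 mV

-53 mV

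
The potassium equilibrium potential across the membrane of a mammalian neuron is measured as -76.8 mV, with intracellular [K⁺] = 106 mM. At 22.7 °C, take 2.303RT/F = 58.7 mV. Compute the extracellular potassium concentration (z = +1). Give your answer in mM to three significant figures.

Nernst: E = (58.7/1) · log₁₀([out]/[in]), so log₁₀([out]/[in]) = -76.8 × 1 / 58.7 = -1.3083.
[out]/[in] = 10^(-1.3083) = 0.04916.
[out] = 0.04916 × 106 = 5.211 mM.

5.21 mM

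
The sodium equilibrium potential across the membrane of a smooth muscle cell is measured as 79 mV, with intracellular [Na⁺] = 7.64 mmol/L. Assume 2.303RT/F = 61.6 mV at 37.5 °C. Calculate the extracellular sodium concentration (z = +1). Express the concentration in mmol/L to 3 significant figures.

Nernst: E = (61.6/1) · log₁₀([out]/[in]), so log₁₀([out]/[in]) = 79.0 × 1 / 61.6 = 1.2825.
[out]/[in] = 10^(1.2825) = 19.16.
[out] = 19.16 × 7.64 = 146.4 mmol/L.

146 mmol/L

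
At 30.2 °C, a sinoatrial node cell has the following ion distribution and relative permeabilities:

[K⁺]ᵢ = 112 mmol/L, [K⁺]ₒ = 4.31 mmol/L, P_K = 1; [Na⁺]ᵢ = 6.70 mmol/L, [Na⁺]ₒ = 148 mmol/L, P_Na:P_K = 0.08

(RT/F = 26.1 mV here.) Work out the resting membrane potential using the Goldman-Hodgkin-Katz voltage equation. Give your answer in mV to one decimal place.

Vm = 26.1 · ln[(Σ P·[cation]ₒ + Σ P·[anion]ᵢ) / (Σ P·[cation]ᵢ + Σ P·[anion]ₒ)]
Numerator = 1×4.31 + 0.08×148 = 16.15
Denominator = 1×112 + 0.08×6.70 = 112.5
Vm = 26.1 · ln(0.14351) = 26.1 × (-1.9414) = -50.67 mV

-50.7 mV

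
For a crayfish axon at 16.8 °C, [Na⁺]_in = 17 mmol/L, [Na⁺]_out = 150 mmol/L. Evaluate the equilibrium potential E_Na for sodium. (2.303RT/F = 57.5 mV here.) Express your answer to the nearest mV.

E = (57.5/z) · log₁₀([Na⁺]_out/[Na⁺]_in) with z = +1.
= (57.5/1) · log₁₀(150/17) = 57.50 · log₁₀(8.824)
= 57.50 · (0.9456) = 54.37 mV

54 mV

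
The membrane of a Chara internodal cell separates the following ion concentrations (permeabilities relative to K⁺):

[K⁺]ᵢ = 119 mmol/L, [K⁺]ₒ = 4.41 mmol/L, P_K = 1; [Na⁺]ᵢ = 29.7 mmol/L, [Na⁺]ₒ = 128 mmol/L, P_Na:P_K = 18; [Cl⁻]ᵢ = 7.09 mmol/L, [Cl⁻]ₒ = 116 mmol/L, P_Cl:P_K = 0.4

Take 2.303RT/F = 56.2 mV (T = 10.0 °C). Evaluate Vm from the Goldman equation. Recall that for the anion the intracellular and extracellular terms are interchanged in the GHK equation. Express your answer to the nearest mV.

Vm = 56.2 · log₁₀[(Σ P·[cation]ₒ + Σ P·[anion]ᵢ) / (Σ P·[cation]ᵢ + Σ P·[anion]ₒ)]
Numerator = 1×4.41 + 18×128 + 0.4×7.09 = 2311
Denominator = 1×119 + 18×29.7 + 0.4×116 = 700
Vm = 56.2 · log₁₀(3.3018) = 56.2 × (0.5187) = 29.15 mV

29 mV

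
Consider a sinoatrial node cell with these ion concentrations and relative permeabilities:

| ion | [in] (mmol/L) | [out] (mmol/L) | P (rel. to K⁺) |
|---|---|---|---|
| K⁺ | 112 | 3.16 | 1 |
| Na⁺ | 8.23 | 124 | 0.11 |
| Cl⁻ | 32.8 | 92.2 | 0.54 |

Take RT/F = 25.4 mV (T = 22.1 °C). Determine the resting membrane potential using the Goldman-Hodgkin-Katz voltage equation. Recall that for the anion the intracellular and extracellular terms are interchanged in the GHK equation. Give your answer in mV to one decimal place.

-39.4 mV

Vm = 25.4 · ln[(Σ P·[cation]ₒ + Σ P·[anion]ᵢ) / (Σ P·[cation]ᵢ + Σ P·[anion]ₒ)]
Numerator = 1×3.16 + 0.11×124 + 0.54×32.8 = 34.51
Denominator = 1×112 + 0.11×8.23 + 0.54×92.2 = 162.7
Vm = 25.4 · ln(0.21213) = 25.4 × (-1.5506) = -39.38 mV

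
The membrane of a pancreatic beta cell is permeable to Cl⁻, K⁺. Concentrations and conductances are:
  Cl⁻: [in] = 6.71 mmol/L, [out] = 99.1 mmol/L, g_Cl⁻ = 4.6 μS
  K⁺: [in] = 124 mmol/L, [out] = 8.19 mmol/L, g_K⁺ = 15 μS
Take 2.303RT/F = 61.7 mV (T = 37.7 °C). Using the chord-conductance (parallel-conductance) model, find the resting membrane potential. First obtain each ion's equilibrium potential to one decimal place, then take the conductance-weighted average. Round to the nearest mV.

E_Cl⁻ = (61.7/-1)·log₁₀(99.1/6.71) = -72.1 mV
E_K⁺ = (61.7/1)·log₁₀(8.19/124) = -72.8 mV
Vm = (Σ gᵢEᵢ)/(Σ gᵢ) = (4.6·-72.1 + 15·-72.8) / (4.6 + 15)
= -1423.66 / 19.6 = -72.64 mV

-73 mV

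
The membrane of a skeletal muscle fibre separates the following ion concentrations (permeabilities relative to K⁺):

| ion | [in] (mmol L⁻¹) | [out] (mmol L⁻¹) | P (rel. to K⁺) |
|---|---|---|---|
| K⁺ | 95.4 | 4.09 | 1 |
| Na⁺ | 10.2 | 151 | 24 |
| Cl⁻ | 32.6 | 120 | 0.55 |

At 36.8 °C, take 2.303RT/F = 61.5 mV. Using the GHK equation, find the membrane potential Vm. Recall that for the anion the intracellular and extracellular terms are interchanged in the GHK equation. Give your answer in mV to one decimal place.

Vm = 61.5 · log₁₀[(Σ P·[cation]ₒ + Σ P·[anion]ᵢ) / (Σ P·[cation]ᵢ + Σ P·[anion]ₒ)]
Numerator = 1×4.09 + 24×151 + 0.55×32.6 = 3646
Denominator = 1×95.4 + 24×10.2 + 0.55×120 = 406.2
Vm = 61.5 · log₁₀(8.9759) = 61.5 × (0.9531) = 58.61 mV

58.6 mV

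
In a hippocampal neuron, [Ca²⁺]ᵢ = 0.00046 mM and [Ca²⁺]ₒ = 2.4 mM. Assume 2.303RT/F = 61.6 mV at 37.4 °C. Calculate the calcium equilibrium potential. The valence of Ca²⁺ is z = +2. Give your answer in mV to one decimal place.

E = (61.6/z) · log₁₀([Ca²⁺]_out/[Ca²⁺]_in) with z = +2.
= (61.6/2) · log₁₀(2.4/0.00046) = 30.80 · log₁₀(5217)
= 30.80 · (3.7175) = 114.50 mV

114.5 mV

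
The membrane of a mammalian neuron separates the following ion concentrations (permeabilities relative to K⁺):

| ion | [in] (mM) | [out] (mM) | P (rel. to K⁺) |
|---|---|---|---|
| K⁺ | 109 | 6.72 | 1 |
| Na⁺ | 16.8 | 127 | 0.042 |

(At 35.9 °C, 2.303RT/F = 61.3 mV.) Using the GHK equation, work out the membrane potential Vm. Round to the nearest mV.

Vm = 61.3 · log₁₀[(Σ P·[cation]ₒ + Σ P·[anion]ᵢ) / (Σ P·[cation]ᵢ + Σ P·[anion]ₒ)]
Numerator = 1×6.72 + 0.042×127 = 12.05
Denominator = 1×109 + 0.042×16.8 = 109.7
Vm = 61.3 · log₁₀(0.10988) = 61.3 × (-0.9591) = -58.79 mV

-59 mV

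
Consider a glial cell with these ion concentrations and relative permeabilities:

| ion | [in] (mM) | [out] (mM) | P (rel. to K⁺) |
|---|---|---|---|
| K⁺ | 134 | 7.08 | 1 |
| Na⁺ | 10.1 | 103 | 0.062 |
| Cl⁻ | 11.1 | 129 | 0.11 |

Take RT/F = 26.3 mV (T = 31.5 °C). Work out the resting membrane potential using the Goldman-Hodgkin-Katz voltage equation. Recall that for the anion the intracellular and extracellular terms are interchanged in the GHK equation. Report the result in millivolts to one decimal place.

-60.9 mV

Vm = 26.3 · ln[(Σ P·[cation]ₒ + Σ P·[anion]ᵢ) / (Σ P·[cation]ᵢ + Σ P·[anion]ₒ)]
Numerator = 1×7.08 + 0.062×103 + 0.11×11.1 = 14.69
Denominator = 1×134 + 0.062×10.1 + 0.11×129 = 148.8
Vm = 26.3 · ln(0.098692) = 26.3 × (-2.3157) = -60.90 mV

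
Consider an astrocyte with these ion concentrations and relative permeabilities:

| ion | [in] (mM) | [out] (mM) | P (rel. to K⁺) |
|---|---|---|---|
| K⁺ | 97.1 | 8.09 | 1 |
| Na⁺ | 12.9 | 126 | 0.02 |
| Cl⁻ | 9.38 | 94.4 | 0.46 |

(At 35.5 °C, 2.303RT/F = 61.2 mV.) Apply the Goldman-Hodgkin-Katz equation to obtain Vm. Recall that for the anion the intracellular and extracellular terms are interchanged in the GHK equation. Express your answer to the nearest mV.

-60 mV

Vm = 61.2 · log₁₀[(Σ P·[cation]ₒ + Σ P·[anion]ᵢ) / (Σ P·[cation]ᵢ + Σ P·[anion]ₒ)]
Numerator = 1×8.09 + 0.02×126 + 0.46×9.38 = 14.92
Denominator = 1×97.1 + 0.02×12.9 + 0.46×94.4 = 140.8
Vm = 61.2 · log₁₀(0.10601) = 61.2 × (-0.9746) = -59.65 mV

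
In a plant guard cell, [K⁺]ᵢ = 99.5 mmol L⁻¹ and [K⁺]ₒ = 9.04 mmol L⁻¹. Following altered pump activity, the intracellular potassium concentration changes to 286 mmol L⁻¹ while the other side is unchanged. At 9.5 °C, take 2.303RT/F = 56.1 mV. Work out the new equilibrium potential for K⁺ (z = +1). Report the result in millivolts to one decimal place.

After the shift: [K⁺]_out = 9.04, [K⁺]_in = 286 mmol L⁻¹.
E_new = (56.1/1)·log₁₀(9.04/286) = 56.10 · (-1.5002) = -84.16 mV

-84.2 mV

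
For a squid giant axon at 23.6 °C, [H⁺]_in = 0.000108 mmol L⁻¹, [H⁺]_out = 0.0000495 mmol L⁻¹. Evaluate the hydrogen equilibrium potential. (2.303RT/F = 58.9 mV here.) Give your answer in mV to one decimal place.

-20.0 mV

E = (58.9/z) · log₁₀([H⁺]_out/[H⁺]_in) with z = +1.
= (58.9/1) · log₁₀(0.0000495/0.000108) = 58.90 · log₁₀(0.4583)
= 58.90 · (-0.3388) = -19.96 mV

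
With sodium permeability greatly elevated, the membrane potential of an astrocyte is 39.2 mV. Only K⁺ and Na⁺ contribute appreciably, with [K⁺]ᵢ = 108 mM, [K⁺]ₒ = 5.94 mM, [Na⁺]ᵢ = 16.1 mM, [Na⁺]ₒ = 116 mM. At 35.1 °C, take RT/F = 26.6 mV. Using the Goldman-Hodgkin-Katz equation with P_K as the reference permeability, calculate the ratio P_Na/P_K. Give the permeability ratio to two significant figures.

Let α = P_Na/P_K. GHK: Vm = 26.6·ln[(Kₒ + α·Naₒ)/(Kᵢ + α·Naᵢ)].
e^(Vm/26.6) = e^(39.2/26.6) = 4.3653
So 4.3653·(Kᵢ + α·Naᵢ) = Kₒ + α·Naₒ → α = (4.3653·108.0 − 5.94) / (116.0 − 4.3653·16.1)
α = (471.5 − 5.94) / (116.0 − 70.28) = 465.5/45.72 = 10.18

10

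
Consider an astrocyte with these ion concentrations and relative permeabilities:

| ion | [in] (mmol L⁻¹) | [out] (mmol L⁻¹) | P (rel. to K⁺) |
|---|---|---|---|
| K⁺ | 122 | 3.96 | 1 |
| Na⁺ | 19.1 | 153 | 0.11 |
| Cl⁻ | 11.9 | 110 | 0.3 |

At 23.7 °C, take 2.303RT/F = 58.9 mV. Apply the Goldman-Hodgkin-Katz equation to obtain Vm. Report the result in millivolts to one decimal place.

Vm = 58.9 · log₁₀[(Σ P·[cation]ₒ + Σ P·[anion]ᵢ) / (Σ P·[cation]ᵢ + Σ P·[anion]ₒ)]
Numerator = 1×3.96 + 0.11×153 + 0.3×11.9 = 24.36
Denominator = 1×122 + 0.11×19.1 + 0.3×110 = 157.1
Vm = 58.9 · log₁₀(0.15506) = 58.9 × (-0.8095) = -47.68 mV

-47.7 mV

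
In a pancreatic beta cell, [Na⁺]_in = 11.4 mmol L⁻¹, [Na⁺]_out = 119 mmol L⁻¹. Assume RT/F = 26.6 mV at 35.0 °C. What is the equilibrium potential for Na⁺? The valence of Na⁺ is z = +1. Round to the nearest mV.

E = (26.6/z) · ln([Na⁺]_out/[Na⁺]_in) with z = +1.
= (26.6/1) · ln(119/11.4) = 26.60 · ln(10.44)
= 26.60 · (2.3455) = 62.39 mV

62 mV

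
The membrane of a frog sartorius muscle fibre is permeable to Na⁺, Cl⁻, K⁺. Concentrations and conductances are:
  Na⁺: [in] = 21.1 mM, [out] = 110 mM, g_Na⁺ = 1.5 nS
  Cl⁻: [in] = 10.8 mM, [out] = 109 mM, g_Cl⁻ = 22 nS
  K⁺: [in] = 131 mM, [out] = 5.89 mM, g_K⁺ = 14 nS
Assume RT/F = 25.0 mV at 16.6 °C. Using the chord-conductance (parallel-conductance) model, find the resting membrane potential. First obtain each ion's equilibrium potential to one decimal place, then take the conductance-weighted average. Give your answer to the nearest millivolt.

E_Na⁺ = (25.0/1)·ln(110/21.1) = 41.3 mV
E_Cl⁻ = (25.0/-1)·ln(109/10.8) = -57.8 mV
E_K⁺ = (25.0/1)·ln(5.89/131) = -77.5 mV
Vm = (Σ gᵢEᵢ)/(Σ gᵢ) = (1.5·41.3 + 22·-57.8 + 14·-77.5) / (1.5 + 22 + 14)
= -2294.65 / 37.5 = -61.19 mV

-61 mV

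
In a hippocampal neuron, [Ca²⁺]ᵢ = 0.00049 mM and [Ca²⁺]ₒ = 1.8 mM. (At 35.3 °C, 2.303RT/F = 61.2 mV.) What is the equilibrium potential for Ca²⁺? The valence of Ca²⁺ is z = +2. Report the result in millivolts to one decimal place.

109.1 mV

E = (61.2/z) · log₁₀([Ca²⁺]_out/[Ca²⁺]_in) with z = +2.
= (61.2/2) · log₁₀(1.8/0.00049) = 30.60 · log₁₀(3673)
= 30.60 · (3.5651) = 109.09 mV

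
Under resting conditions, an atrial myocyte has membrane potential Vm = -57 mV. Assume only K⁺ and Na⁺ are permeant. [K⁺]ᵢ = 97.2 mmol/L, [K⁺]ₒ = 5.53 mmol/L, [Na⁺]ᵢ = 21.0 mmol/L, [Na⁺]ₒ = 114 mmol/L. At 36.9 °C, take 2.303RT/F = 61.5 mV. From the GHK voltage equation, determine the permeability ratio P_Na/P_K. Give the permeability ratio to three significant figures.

0.0536

Let α = P_Na/P_K. GHK: Vm = 61.5·log₁₀[(Kₒ + α·Naₒ)/(Kᵢ + α·Naᵢ)].
10^(Vm/61.5) = 10^(-57.0/61.5) = 0.11835
So 0.11835·(Kᵢ + α·Naᵢ) = Kₒ + α·Naₒ → α = (0.11835·97.2 − 5.53) / (114.0 − 0.11835·21.0)
α = (11.5 − 5.53) / (114.0 − 2.485) = 5.974/111.5 = 0.05357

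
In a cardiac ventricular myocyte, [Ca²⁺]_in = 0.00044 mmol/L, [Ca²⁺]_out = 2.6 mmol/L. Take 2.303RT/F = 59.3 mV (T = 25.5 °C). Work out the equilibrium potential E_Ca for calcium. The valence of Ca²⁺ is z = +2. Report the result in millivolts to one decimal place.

E = (59.3/z) · log₁₀([Ca²⁺]_out/[Ca²⁺]_in) with z = +2.
= (59.3/2) · log₁₀(2.6/0.00044) = 29.65 · log₁₀(5909)
= 29.65 · (3.7715) = 111.83 mV

111.8 mV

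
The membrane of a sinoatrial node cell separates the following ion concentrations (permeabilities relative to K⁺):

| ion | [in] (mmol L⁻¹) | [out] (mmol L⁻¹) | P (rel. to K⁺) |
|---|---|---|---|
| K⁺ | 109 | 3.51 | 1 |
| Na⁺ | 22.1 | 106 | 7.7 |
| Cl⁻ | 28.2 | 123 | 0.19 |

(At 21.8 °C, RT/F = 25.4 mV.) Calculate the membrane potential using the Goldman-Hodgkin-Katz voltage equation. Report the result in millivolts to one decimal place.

25.5 mV

Vm = 25.4 · ln[(Σ P·[cation]ₒ + Σ P·[anion]ᵢ) / (Σ P·[cation]ᵢ + Σ P·[anion]ₒ)]
Numerator = 1×3.51 + 7.7×106 + 0.19×28.2 = 825.1
Denominator = 1×109 + 7.7×22.1 + 0.19×123 = 302.5
Vm = 25.4 · ln(2.7271) = 25.4 × (1.0033) = 25.48 mV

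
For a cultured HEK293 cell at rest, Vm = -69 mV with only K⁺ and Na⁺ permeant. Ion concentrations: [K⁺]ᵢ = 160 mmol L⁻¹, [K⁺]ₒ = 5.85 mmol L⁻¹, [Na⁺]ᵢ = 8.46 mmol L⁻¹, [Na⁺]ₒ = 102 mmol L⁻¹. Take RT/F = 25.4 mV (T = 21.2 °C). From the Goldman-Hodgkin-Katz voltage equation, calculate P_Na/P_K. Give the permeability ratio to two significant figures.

0.047

Let α = P_Na/P_K. GHK: Vm = 25.4·ln[(Kₒ + α·Naₒ)/(Kᵢ + α·Naᵢ)].
e^(Vm/25.4) = e^(-69.0/25.4) = 0.066103
So 0.066103·(Kᵢ + α·Naᵢ) = Kₒ + α·Naₒ → α = (0.066103·160.0 − 5.85) / (102.0 − 0.066103·8.46)
α = (10.58 − 5.85) / (102.0 − 0.5592) = 4.727/101.4 = 0.04659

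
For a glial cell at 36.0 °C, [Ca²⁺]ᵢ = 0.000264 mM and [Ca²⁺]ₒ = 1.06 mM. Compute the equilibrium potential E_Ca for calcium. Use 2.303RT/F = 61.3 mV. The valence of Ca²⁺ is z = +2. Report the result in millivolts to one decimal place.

110.5 mV

E = (61.3/z) · log₁₀([Ca²⁺]_out/[Ca²⁺]_in) with z = +2.
= (61.3/2) · log₁₀(1.06/0.000264) = 30.65 · log₁₀(4015)
= 30.65 · (3.6037) = 110.45 mV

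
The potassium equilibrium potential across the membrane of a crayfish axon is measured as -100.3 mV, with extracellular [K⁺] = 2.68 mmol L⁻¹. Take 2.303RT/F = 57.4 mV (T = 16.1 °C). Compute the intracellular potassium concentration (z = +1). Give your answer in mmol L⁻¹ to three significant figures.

Nernst: E = (57.4/1) · log₁₀([out]/[in]), so log₁₀([out]/[in]) = -100.3 × 1 / 57.4 = -1.7474.
[out]/[in] = 10^(-1.7474) = 0.01789.
[in] = 2.68 / 0.01789 = 149.8 mmol L⁻¹.

150 mmol L⁻¹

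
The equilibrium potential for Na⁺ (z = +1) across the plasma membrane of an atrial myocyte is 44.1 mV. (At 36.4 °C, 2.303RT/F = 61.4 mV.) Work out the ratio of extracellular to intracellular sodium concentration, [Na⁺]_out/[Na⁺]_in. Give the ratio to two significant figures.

5.2

log₁₀([out]/[in]) = E·z/(61.4) = 44.1 × 1 / 61.4 = 0.7182
[out]/[in] = 10^(0.7182) = 5.227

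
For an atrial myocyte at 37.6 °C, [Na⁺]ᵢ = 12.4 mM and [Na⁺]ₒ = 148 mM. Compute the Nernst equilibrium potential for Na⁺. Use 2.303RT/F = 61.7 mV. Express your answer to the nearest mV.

66 mV

E = (61.7/z) · log₁₀([Na⁺]_out/[Na⁺]_in) with z = +1.
= (61.7/1) · log₁₀(148/12.4) = 61.70 · log₁₀(11.94)
= 61.70 · (1.0768) = 66.44 mV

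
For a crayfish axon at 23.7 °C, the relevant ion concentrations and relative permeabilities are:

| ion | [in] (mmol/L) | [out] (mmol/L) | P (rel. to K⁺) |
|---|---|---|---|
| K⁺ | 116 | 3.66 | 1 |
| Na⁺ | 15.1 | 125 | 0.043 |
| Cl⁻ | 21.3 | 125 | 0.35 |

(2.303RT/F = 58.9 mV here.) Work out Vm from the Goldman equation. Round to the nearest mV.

-58 mV

Vm = 58.9 · log₁₀[(Σ P·[cation]ₒ + Σ P·[anion]ᵢ) / (Σ P·[cation]ᵢ + Σ P·[anion]ₒ)]
Numerator = 1×3.66 + 0.043×125 + 0.35×21.3 = 16.49
Denominator = 1×116 + 0.043×15.1 + 0.35×125 = 160.4
Vm = 58.9 · log₁₀(0.10281) = 58.9 × (-0.9880) = -58.19 mV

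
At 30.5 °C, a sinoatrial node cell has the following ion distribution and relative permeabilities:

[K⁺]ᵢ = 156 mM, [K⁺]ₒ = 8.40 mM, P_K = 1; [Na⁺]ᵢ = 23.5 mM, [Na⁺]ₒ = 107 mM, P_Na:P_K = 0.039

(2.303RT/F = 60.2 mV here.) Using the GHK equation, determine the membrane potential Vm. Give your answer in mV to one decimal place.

-66.0 mV

Vm = 60.2 · log₁₀[(Σ P·[cation]ₒ + Σ P·[anion]ᵢ) / (Σ P·[cation]ᵢ + Σ P·[anion]ₒ)]
Numerator = 1×8.40 + 0.039×107 = 12.57
Denominator = 1×156 + 0.039×23.5 = 156.9
Vm = 60.2 · log₁₀(0.080125) = 60.2 × (-1.0962) = -65.99 mV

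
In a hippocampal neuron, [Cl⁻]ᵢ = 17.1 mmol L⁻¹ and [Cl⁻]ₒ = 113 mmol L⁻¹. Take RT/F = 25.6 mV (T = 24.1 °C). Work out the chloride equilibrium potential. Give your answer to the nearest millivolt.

E = (25.6/z) · ln([Cl⁻]_out/[Cl⁻]_in) with z = -1.
For an anion, dividing by z = -1 reverses the sign.
= (25.6/-1) · ln(113/17.1) = -25.60 · ln(6.608)
= -25.60 · (1.8883) = -48.34 mV

-48 mV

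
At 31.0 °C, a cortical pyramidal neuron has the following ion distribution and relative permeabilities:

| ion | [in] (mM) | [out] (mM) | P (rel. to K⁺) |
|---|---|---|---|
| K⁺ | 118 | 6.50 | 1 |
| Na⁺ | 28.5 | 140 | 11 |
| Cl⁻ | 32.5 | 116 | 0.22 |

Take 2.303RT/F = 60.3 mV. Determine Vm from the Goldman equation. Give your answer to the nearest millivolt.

32 mV

Vm = 60.3 · log₁₀[(Σ P·[cation]ₒ + Σ P·[anion]ᵢ) / (Σ P·[cation]ᵢ + Σ P·[anion]ₒ)]
Numerator = 1×6.50 + 11×140 + 0.22×32.5 = 1554
Denominator = 1×118 + 11×28.5 + 0.22×116 = 457
Vm = 60.3 · log₁₀(3.3995) = 60.3 × (0.5314) = 32.04 mV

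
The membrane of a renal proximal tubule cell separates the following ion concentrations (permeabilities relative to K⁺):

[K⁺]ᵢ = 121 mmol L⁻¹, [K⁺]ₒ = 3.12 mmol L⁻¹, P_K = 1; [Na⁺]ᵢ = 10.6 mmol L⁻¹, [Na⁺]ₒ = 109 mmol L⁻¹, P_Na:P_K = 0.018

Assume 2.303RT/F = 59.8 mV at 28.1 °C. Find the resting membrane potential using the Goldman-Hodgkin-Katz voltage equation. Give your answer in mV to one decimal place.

Vm = 59.8 · log₁₀[(Σ P·[cation]ₒ + Σ P·[anion]ᵢ) / (Σ P·[cation]ᵢ + Σ P·[anion]ₒ)]
Numerator = 1×3.12 + 0.018×109 = 5.082
Denominator = 1×121 + 0.018×10.6 = 121.2
Vm = 59.8 · log₁₀(0.041934) = 59.8 × (-1.3774) = -82.37 mV

-82.4 mV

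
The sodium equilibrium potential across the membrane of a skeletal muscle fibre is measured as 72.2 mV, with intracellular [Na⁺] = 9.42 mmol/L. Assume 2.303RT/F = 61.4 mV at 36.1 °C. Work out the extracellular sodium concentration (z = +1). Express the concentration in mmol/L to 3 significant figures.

141 mmol/L

Nernst: E = (61.4/1) · log₁₀([out]/[in]), so log₁₀([out]/[in]) = 72.2 × 1 / 61.4 = 1.1759.
[out]/[in] = 10^(1.1759) = 14.99.
[out] = 14.99 × 9.42 = 141.2 mmol/L.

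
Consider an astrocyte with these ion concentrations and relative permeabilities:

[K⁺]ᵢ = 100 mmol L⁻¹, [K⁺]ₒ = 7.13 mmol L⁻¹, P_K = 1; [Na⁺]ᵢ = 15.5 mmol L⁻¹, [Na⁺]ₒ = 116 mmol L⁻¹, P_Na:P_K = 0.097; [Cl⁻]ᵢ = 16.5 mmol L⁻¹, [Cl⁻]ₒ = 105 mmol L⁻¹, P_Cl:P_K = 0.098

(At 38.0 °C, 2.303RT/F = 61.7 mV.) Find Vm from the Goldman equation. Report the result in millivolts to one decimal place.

Vm = 61.7 · log₁₀[(Σ P·[cation]ₒ + Σ P·[anion]ᵢ) / (Σ P·[cation]ᵢ + Σ P·[anion]ₒ)]
Numerator = 1×7.13 + 0.097×116 + 0.098×16.5 = 20
Denominator = 1×100 + 0.097×15.5 + 0.098×105 = 111.8
Vm = 61.7 · log₁₀(0.17889) = 61.7 × (-0.7474) = -46.12 mV

-46.1 mV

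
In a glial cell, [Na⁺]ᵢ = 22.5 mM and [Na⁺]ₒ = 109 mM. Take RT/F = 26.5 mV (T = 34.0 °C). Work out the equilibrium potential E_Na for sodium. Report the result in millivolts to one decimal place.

41.8 mV

E = (26.5/z) · ln([Na⁺]_out/[Na⁺]_in) with z = +1.
= (26.5/1) · ln(109/22.5) = 26.50 · ln(4.844)
= 26.50 · (1.5778) = 41.81 mV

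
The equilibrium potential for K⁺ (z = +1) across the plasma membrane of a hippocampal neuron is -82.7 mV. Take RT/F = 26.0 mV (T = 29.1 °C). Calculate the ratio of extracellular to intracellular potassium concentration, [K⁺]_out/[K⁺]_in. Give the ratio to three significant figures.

ln([out]/[in]) = E·z/(26.0) = -82.7 × 1 / 26.0 = -3.1808
[out]/[in] = e^(-3.1808) = 0.04155

0.0416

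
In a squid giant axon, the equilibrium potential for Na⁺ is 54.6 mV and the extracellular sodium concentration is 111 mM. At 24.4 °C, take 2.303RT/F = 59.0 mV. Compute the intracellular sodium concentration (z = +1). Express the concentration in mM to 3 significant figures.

13.2 mM

Nernst: E = (59.0/1) · log₁₀([out]/[in]), so log₁₀([out]/[in]) = 54.6 × 1 / 59.0 = 0.9254.
[out]/[in] = 10^(0.9254) = 8.422.
[in] = 111 / 8.422 = 13.18 mM.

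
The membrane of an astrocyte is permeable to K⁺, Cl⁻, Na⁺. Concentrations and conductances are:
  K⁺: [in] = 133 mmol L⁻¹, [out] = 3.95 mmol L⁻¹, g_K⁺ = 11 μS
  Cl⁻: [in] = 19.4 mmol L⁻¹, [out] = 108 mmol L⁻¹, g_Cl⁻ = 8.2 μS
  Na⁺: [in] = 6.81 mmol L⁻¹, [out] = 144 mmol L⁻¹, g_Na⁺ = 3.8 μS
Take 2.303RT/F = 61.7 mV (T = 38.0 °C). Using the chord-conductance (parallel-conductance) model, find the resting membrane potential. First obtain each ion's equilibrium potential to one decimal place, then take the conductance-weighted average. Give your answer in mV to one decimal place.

E_K⁺ = (61.7/1)·log₁₀(3.95/133) = -94.2 mV
E_Cl⁻ = (61.7/-1)·log₁₀(108/19.4) = -46.0 mV
E_Na⁺ = (61.7/1)·log₁₀(144/6.81) = 81.8 mV
Vm = (Σ gᵢEᵢ)/(Σ gᵢ) = (11·-94.2 + 8.2·-46.0 + 3.8·81.8) / (11 + 8.2 + 3.8)
= -1102.56 / 23 = -47.94 mV

-47.9 mV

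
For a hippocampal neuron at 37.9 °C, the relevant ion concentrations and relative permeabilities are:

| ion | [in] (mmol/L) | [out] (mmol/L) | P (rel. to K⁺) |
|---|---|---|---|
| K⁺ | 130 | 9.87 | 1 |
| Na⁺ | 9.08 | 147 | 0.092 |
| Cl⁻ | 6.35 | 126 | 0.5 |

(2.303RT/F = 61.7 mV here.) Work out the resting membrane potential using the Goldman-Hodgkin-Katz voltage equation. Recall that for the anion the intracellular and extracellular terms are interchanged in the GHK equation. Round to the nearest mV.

-53 mV

Vm = 61.7 · log₁₀[(Σ P·[cation]ₒ + Σ P·[anion]ᵢ) / (Σ P·[cation]ᵢ + Σ P·[anion]ₒ)]
Numerator = 1×9.87 + 0.092×147 + 0.5×6.35 = 26.57
Denominator = 1×130 + 0.092×9.08 + 0.5×126 = 193.8
Vm = 61.7 · log₁₀(0.13707) = 61.7 × (-0.8631) = -53.25 mV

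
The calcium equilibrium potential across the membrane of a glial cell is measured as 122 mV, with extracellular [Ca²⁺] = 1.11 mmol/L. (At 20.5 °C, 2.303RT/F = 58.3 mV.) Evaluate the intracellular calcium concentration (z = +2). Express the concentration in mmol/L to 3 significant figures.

0.0000725 mmol/L

Nernst: E = (58.3/2) · log₁₀([out]/[in]), so log₁₀([out]/[in]) = 122.0 × 2 / 58.3 = 4.1852.
[out]/[in] = 10^(4.1852) = 1.532e+04.
[in] = 1.11 / 1.532e+04 = 7.246e-05 mmol/L.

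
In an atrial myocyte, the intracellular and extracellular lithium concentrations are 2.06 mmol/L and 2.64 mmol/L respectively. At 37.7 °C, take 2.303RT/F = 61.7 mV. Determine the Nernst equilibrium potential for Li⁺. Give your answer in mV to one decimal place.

6.6 mV

E = (61.7/z) · log₁₀([Li⁺]_out/[Li⁺]_in) with z = +1.
= (61.7/1) · log₁₀(2.64/2.06) = 61.70 · log₁₀(1.282)
= 61.70 · (0.1077) = 6.65 mV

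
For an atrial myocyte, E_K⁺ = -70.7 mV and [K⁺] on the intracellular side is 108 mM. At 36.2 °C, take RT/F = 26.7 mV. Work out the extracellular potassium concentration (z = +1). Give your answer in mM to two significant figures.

7.6 mM

Nernst: E = (26.7/1) · ln([out]/[in]), so ln([out]/[in]) = -70.7 × 1 / 26.7 = -2.6479.
[out]/[in] = e^(-2.6479) = 0.0708.
[out] = 0.0708 × 108 = 7.646 mM.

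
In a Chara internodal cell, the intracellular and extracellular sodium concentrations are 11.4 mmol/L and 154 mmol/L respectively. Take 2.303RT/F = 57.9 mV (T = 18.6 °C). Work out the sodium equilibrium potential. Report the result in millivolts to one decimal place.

65.5 mV

E = (57.9/z) · log₁₀([Na⁺]_out/[Na⁺]_in) with z = +1.
= (57.9/1) · log₁₀(154/11.4) = 57.90 · log₁₀(13.51)
= 57.90 · (1.1306) = 65.46 mV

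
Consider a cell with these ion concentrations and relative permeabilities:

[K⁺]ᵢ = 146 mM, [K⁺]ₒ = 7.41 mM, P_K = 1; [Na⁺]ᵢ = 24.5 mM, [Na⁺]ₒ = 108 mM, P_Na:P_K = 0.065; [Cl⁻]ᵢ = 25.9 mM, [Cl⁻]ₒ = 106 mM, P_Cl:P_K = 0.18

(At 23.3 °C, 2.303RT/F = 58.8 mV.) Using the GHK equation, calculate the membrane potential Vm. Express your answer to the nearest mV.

Vm = 58.8 · log₁₀[(Σ P·[cation]ₒ + Σ P·[anion]ᵢ) / (Σ P·[cation]ᵢ + Σ P·[anion]ₒ)]
Numerator = 1×7.41 + 0.065×108 + 0.18×25.9 = 19.09
Denominator = 1×146 + 0.065×24.5 + 0.18×106 = 166.7
Vm = 58.8 · log₁₀(0.11455) = 58.8 × (-0.9410) = -55.33 mV

-55 mV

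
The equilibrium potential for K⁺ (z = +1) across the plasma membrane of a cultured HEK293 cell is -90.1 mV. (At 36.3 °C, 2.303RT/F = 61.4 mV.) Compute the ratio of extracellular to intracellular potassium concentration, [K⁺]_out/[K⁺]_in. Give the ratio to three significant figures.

0.0341

log₁₀([out]/[in]) = E·z/(61.4) = -90.1 × 1 / 61.4 = -1.4674
[out]/[in] = 10^(-1.4674) = 0.03409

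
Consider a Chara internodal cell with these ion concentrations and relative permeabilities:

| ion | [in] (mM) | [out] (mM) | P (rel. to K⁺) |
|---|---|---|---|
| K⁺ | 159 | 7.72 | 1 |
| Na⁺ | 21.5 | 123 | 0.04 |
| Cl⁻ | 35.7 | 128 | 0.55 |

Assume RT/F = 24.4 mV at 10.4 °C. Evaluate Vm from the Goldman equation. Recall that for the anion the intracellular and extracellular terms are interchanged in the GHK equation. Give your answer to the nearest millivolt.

-48 mV

Vm = 24.4 · ln[(Σ P·[cation]ₒ + Σ P·[anion]ᵢ) / (Σ P·[cation]ᵢ + Σ P·[anion]ₒ)]
Numerator = 1×7.72 + 0.04×123 + 0.55×35.7 = 32.28
Denominator = 1×159 + 0.04×21.5 + 0.55×128 = 230.3
Vm = 24.4 · ln(0.14017) = 24.4 × (-1.9649) = -47.94 mV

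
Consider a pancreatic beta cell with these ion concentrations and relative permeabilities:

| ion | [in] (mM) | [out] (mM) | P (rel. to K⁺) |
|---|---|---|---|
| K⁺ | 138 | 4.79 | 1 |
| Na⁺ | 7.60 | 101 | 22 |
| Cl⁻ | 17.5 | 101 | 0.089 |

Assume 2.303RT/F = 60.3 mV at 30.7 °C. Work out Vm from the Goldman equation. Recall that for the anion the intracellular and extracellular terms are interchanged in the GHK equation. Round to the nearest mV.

51 mV

Vm = 60.3 · log₁₀[(Σ P·[cation]ₒ + Σ P·[anion]ᵢ) / (Σ P·[cation]ᵢ + Σ P·[anion]ₒ)]
Numerator = 1×4.79 + 22×101 + 0.089×17.5 = 2228
Denominator = 1×138 + 22×7.60 + 0.089×101 = 314.2
Vm = 60.3 · log₁₀(7.0924) = 60.3 × (0.8508) = 51.30 mV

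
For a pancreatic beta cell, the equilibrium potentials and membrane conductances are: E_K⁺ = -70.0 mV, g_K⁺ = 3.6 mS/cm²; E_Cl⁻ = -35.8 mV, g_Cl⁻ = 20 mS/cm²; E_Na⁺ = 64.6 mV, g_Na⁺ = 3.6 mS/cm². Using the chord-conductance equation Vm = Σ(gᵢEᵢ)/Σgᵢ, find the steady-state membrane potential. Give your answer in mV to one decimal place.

-27.0 mV

Σ gᵢEᵢ = 3.6·(-70.0) + 20·(-35.8) + 3.6·(64.6) = -735.44
Σ gᵢ = 3.6 + 20 + 3.6 = 27.2
Vm = -735.44 / 27.2 = -27.04 mV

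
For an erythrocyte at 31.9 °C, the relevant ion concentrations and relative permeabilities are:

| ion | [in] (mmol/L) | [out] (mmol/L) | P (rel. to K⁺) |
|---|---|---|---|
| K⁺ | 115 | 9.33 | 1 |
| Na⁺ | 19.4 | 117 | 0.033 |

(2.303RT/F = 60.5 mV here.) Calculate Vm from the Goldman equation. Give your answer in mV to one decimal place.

Vm = 60.5 · log₁₀[(Σ P·[cation]ₒ + Σ P·[anion]ᵢ) / (Σ P·[cation]ᵢ + Σ P·[anion]ₒ)]
Numerator = 1×9.33 + 0.033×117 = 13.19
Denominator = 1×115 + 0.033×19.4 = 115.6
Vm = 60.5 · log₁₀(0.11407) = 60.5 × (-0.9428) = -57.04 mV

-57.0 mV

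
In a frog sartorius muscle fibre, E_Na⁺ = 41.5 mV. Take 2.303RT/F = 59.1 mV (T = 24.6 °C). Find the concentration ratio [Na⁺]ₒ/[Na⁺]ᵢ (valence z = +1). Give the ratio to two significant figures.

log₁₀([out]/[in]) = E·z/(59.1) = 41.5 × 1 / 59.1 = 0.7022
[out]/[in] = 10^(0.7022) = 5.037

5.0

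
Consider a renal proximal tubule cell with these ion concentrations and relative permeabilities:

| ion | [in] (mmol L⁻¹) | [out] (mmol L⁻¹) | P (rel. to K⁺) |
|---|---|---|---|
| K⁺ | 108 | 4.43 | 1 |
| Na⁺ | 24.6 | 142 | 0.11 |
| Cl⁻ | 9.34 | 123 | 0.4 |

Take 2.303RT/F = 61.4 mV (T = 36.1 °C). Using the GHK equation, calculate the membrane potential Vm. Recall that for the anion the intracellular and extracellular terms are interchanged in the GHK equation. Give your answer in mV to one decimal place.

Vm = 61.4 · log₁₀[(Σ P·[cation]ₒ + Σ P·[anion]ᵢ) / (Σ P·[cation]ᵢ + Σ P·[anion]ₒ)]
Numerator = 1×4.43 + 0.11×142 + 0.4×9.34 = 23.79
Denominator = 1×108 + 0.11×24.6 + 0.4×123 = 159.9
Vm = 61.4 · log₁₀(0.14875) = 61.4 × (-0.8275) = -50.81 mV

-50.8 mV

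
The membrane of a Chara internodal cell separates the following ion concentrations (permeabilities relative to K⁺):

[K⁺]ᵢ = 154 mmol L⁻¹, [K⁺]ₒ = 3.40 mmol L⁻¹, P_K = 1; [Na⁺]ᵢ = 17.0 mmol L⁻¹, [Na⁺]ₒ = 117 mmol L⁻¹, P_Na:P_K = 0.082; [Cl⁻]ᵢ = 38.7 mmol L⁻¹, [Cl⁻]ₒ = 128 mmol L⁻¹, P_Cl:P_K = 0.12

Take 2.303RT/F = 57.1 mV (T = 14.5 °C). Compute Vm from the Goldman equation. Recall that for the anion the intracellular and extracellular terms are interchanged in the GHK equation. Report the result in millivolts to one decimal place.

-56.3 mV

Vm = 57.1 · log₁₀[(Σ P·[cation]ₒ + Σ P·[anion]ᵢ) / (Σ P·[cation]ᵢ + Σ P·[anion]ₒ)]
Numerator = 1×3.40 + 0.082×117 + 0.12×38.7 = 17.64
Denominator = 1×154 + 0.082×17.0 + 0.12×128 = 170.8
Vm = 57.1 · log₁₀(0.10329) = 57.1 × (-0.9859) = -56.30 mV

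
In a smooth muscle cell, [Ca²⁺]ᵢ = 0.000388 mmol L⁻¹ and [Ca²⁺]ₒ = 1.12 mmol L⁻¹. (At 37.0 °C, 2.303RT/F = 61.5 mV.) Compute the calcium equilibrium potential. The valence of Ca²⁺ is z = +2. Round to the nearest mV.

106 mV

E = (61.5/z) · log₁₀([Ca²⁺]_out/[Ca²⁺]_in) with z = +2.
= (61.5/2) · log₁₀(1.12/0.000388) = 30.75 · log₁₀(2887)
= 30.75 · (3.4604) = 106.41 mV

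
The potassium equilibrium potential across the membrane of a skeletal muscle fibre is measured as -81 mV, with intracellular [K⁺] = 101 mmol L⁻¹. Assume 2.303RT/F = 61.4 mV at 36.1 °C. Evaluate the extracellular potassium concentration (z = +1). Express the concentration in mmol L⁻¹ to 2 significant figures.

4.8 mmol L⁻¹

Nernst: E = (61.4/1) · log₁₀([out]/[in]), so log₁₀([out]/[in]) = -81.0 × 1 / 61.4 = -1.3192.
[out]/[in] = 10^(-1.3192) = 0.04795.
[out] = 0.04795 × 101 = 4.843 mmol L⁻¹.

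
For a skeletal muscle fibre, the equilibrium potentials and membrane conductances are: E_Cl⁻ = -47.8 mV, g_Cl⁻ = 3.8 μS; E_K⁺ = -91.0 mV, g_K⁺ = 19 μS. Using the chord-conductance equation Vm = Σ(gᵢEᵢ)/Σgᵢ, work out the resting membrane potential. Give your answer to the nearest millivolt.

-84 mV

Σ gᵢEᵢ = 3.8·(-47.8) + 19·(-91.0) = -1910.64
Σ gᵢ = 3.8 + 19 = 22.8
Vm = -1910.64 / 22.8 = -83.80 mV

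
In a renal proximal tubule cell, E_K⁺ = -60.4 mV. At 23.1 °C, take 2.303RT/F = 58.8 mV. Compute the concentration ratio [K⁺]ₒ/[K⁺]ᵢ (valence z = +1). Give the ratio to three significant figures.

log₁₀([out]/[in]) = E·z/(58.8) = -60.4 × 1 / 58.8 = -1.0272
[out]/[in] = 10^(-1.0272) = 0.09393

0.0939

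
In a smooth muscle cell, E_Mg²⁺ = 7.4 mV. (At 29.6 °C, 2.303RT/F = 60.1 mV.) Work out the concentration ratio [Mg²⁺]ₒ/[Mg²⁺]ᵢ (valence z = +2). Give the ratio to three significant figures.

1.76

log₁₀([out]/[in]) = E·z/(60.1) = 7.4 × 2 / 60.1 = 0.2463
[out]/[in] = 10^(0.2463) = 1.763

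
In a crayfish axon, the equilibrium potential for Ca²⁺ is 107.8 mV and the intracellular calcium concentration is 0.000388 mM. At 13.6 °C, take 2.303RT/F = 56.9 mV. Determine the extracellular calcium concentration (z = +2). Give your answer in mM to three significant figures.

2.39 mM

Nernst: E = (56.9/2) · log₁₀([out]/[in]), so log₁₀([out]/[in]) = 107.8 × 2 / 56.9 = 3.7891.
[out]/[in] = 10^(3.7891) = 6153.
[out] = 6153 × 0.000388 = 2.387 mM.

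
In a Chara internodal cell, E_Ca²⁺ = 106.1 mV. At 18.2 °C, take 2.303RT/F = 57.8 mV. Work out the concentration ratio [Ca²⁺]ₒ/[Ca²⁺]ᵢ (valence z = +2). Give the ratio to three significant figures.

log₁₀([out]/[in]) = E·z/(57.8) = 106.1 × 2 / 57.8 = 3.6713
[out]/[in] = 10^(3.6713) = 4691

4690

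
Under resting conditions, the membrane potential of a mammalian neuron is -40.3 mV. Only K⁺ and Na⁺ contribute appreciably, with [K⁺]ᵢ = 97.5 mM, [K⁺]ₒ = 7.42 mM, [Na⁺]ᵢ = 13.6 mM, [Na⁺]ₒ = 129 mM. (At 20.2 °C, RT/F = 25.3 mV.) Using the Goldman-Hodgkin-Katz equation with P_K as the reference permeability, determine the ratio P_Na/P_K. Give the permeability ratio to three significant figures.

0.0983

Let α = P_Na/P_K. GHK: Vm = 25.3·ln[(Kₒ + α·Naₒ)/(Kᵢ + α·Naᵢ)].
e^(Vm/25.3) = e^(-40.3/25.3) = 0.20334
So 0.20334·(Kᵢ + α·Naᵢ) = Kₒ + α·Naₒ → α = (0.20334·97.5 − 7.42) / (129.0 − 0.20334·13.6)
α = (19.83 − 7.42) / (129.0 − 2.765) = 12.41/126.2 = 0.09827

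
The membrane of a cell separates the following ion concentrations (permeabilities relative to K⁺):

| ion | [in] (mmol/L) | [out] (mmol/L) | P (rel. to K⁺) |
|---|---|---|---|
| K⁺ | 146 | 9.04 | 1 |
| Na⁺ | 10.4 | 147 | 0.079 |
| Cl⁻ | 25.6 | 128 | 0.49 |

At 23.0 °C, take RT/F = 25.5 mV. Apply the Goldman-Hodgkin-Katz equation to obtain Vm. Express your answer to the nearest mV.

Vm = 25.5 · ln[(Σ P·[cation]ₒ + Σ P·[anion]ᵢ) / (Σ P·[cation]ᵢ + Σ P·[anion]ₒ)]
Numerator = 1×9.04 + 0.079×147 + 0.49×25.6 = 33.2
Denominator = 1×146 + 0.079×10.4 + 0.49×128 = 209.5
Vm = 25.5 · ln(0.15843) = 25.5 × (-1.8425) = -46.98 mV

-47 mV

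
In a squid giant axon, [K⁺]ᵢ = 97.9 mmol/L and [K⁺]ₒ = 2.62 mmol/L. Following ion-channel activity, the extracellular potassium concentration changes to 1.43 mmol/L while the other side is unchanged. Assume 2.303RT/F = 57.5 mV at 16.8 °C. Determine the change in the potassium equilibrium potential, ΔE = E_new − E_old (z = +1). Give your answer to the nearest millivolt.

E_old = (57.5/1)·log₁₀(2.62/97.9) = -90.42 mV
E_new = (57.5/1)·log₁₀(1.43/97.9) = -105.54 mV
ΔE = -105.54 − (-90.42) = -15.12 mV

-15 mV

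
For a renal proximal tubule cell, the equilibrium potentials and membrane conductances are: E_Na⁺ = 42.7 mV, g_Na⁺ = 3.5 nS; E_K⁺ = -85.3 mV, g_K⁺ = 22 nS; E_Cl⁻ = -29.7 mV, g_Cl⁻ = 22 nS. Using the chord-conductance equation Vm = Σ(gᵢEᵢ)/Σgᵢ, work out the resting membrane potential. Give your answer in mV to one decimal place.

-50.1 mV

Σ gᵢEᵢ = 3.5·(42.7) + 22·(-85.3) + 22·(-29.7) = -2380.55
Σ gᵢ = 3.5 + 22 + 22 = 47.5
Vm = -2380.55 / 47.5 = -50.12 mV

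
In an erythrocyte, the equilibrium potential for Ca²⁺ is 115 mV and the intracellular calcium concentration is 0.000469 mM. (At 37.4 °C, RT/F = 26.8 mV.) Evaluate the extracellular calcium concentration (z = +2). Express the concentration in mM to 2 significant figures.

2.5 mM

Nernst: E = (26.8/2) · ln([out]/[in]), so ln([out]/[in]) = 115.0 × 2 / 26.8 = 8.5821.
[out]/[in] = e^(8.5821) = 5335.
[out] = 5335 × 0.000469 = 2.502 mM.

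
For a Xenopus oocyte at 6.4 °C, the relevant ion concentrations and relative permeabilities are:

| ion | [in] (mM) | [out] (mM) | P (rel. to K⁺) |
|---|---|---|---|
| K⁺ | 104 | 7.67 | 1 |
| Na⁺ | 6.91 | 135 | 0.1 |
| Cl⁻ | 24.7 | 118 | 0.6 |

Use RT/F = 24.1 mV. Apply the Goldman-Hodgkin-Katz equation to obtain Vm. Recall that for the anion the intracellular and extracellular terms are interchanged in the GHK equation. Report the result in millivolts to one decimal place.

Vm = 24.1 · ln[(Σ P·[cation]ₒ + Σ P·[anion]ᵢ) / (Σ P·[cation]ᵢ + Σ P·[anion]ₒ)]
Numerator = 1×7.67 + 0.1×135 + 0.6×24.7 = 35.99
Denominator = 1×104 + 0.1×6.91 + 0.6×118 = 175.5
Vm = 24.1 · ln(0.20508) = 24.1 × (-1.5843) = -38.18 mV

-38.2 mV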